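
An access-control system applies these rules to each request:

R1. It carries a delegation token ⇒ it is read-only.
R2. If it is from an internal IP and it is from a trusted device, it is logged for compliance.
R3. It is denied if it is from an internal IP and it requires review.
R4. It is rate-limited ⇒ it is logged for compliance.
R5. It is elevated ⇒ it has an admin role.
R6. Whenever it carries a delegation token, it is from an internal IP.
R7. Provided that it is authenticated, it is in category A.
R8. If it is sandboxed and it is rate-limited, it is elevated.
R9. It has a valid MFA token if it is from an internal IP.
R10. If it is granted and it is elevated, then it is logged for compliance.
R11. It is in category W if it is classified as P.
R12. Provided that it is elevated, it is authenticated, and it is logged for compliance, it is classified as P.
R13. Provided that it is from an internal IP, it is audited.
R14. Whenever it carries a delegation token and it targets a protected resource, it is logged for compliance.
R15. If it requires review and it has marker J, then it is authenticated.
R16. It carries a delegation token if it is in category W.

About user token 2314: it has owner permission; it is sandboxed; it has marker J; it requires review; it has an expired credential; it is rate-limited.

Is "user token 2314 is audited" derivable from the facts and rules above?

By R4 (it is rate-limited): it is logged for compliance.
By R8 (it is sandboxed, it is rate-limited): it is elevated.
By R15 (it requires review, it has marker J): it is authenticated.
By R12 (it is elevated, it is authenticated, it is logged for compliance): it is classified as P.
By R11 (it is classified as P): it is in category W.
By R16 (it is in category W): it carries a delegation token.
By R6 (it carries a delegation token): it is from an internal IP.
By R13 (it is from an internal IP): it is audited.

Yes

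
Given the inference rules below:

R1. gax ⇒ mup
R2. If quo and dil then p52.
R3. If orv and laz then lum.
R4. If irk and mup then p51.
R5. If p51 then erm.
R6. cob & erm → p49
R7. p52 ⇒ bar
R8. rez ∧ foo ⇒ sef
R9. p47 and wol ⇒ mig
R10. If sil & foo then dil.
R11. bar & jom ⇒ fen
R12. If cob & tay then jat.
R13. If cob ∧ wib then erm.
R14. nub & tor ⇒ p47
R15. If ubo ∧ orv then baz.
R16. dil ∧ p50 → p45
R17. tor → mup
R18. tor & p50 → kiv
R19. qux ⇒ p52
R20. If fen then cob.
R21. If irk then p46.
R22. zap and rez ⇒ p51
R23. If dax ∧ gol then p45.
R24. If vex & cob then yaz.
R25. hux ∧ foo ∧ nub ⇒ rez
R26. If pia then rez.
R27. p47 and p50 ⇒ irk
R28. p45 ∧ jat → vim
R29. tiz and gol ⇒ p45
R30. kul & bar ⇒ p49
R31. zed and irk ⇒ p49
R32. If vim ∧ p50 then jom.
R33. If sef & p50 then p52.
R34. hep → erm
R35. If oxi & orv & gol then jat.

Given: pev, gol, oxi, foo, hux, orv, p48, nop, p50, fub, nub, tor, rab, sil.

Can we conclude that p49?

Yes

dil  (by R10: sil, foo)
p47  (by R14: nub, tor)
p45  (by R16: dil, p50)
mup  (by R17: tor)
rez  (by R25: hux, foo, nub)
irk  (by R27: p47, p50)
jat  (by R35: oxi, orv, gol)
p51  (by R4: irk, mup)
erm  (by R5: p51)
sef  (by R8: rez, foo)
vim  (by R28: p45, jat)
jom  (by R32: vim, p50)
p52  (by R33: sef, p50)
bar  (by R7: p52)
fen  (by R11: bar, jom)
cob  (by R20: fen)
p49  (by R6: cob, erm)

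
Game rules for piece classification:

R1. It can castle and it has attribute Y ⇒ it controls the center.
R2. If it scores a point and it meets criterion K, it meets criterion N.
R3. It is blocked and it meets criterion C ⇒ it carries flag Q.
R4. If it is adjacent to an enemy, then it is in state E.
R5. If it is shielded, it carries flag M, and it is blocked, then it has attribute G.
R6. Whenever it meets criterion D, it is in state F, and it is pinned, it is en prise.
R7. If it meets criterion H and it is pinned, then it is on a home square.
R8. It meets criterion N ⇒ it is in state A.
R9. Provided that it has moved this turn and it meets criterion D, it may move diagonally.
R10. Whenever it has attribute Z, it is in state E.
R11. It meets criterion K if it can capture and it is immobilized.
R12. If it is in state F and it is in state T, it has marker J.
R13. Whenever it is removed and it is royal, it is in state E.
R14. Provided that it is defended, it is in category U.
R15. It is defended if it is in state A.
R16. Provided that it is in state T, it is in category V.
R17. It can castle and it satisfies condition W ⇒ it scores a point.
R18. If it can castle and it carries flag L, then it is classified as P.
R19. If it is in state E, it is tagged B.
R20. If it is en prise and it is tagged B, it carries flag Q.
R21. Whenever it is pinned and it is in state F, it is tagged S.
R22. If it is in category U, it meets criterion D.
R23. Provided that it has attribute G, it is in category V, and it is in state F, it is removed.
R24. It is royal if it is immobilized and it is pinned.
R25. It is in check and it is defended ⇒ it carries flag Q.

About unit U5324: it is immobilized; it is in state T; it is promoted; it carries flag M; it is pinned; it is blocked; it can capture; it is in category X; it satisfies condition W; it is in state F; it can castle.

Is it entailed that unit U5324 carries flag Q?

Forward chaining from the given facts derives: meets criterion K, has marker J, is in category V, scores a point, is tagged S, is royal, meets criterion N, is in state A, is defended, is in category U, meets criterion D, is en prise.
Rules concluding "it carries flag Q": R3 needs "it meets criterion C"; R20 needs "it is tagged B"; R25 needs "it is in check" — none of these are established.

No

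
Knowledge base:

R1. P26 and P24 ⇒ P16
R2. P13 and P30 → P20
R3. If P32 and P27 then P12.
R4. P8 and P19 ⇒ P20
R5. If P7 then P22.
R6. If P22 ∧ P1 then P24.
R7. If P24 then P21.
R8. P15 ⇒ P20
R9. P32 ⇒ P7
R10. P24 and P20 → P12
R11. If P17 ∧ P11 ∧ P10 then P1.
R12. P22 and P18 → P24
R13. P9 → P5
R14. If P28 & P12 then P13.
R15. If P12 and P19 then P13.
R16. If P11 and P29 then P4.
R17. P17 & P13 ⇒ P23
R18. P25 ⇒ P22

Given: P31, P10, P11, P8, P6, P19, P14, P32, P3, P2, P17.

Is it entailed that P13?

P20  (by R4: P8, P19)
P7  (by R9: P32)
P1  (by R11: P17, P11, P10)
P22  (by R5: P7)
P24  (by R6: P22, P1)
P12  (by R10: P24, P20)
P13  (by R15: P12, P19)

Yes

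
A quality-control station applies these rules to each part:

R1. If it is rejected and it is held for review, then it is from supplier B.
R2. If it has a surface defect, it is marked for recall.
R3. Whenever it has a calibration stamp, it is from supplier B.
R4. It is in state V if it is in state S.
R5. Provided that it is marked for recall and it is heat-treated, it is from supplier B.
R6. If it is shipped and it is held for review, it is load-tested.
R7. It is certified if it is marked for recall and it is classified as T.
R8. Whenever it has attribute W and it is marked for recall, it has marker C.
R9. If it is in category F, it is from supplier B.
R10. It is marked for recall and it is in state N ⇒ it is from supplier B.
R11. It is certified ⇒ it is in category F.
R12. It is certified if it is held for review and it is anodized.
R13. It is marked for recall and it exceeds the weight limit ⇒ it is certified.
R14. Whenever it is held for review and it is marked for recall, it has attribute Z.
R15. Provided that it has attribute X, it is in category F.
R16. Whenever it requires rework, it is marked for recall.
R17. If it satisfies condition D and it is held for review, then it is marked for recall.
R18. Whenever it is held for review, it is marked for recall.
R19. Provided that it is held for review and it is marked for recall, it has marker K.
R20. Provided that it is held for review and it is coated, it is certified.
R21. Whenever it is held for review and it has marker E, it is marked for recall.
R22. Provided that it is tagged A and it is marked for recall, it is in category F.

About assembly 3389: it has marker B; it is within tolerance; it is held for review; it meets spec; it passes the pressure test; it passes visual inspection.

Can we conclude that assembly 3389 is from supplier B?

No

Forward chaining from the given facts derives: is marked for recall, has marker K, has attribute Z.
Rules concluding "it is from supplier B": R1 needs "it is rejected"; R3 needs "it has a calibration stamp"; R5 needs "it is heat-treated"; R9 needs "it is in category F"; R10 needs "it is in state N" — none of these are established.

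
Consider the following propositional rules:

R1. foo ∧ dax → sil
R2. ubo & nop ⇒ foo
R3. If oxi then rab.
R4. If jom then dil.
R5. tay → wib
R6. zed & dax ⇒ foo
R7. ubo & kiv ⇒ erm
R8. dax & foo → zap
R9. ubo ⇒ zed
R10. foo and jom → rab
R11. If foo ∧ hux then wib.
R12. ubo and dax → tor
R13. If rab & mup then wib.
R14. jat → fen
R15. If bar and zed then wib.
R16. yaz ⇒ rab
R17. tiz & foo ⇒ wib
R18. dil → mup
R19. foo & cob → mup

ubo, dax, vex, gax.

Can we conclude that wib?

Forward chaining from the given facts derives: zed, tor, foo, zap, sil.
Rules concluding wib: R5 needs tay; R11 needs hux; R13 needs rab; R15 needs bar; R17 needs tiz — none of these are established.

No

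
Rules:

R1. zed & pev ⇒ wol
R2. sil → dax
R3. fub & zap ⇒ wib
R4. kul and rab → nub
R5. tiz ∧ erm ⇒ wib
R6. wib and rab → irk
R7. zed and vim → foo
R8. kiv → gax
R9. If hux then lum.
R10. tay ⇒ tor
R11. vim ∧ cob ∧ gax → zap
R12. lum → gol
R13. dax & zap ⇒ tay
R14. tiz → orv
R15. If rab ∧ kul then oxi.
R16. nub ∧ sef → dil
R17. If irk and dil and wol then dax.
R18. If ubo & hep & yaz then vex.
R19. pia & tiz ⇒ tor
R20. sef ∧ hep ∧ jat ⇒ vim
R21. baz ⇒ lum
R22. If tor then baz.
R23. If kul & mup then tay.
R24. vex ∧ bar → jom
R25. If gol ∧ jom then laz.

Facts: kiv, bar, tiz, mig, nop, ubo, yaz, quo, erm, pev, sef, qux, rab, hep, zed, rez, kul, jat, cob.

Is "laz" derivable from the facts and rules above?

wol  (by R1: zed, pev)
nub  (by R4: kul, rab)
wib  (by R5: tiz, erm)
irk  (by R6: wib, rab)
gax  (by R8: kiv)
dil  (by R16: nub, sef)
dax  (by R17: irk, dil, wol)
vex  (by R18: ubo, hep, yaz)
vim  (by R20: sef, hep, jat)
jom  (by R24: vex, bar)
zap  (by R11: vim, cob, gax)
tay  (by R13: dax, zap)
tor  (by R10: tay)
baz  (by R22: tor)
lum  (by R21: baz)
gol  (by R12: lum)
laz  (by R25: gol, jom)

Yes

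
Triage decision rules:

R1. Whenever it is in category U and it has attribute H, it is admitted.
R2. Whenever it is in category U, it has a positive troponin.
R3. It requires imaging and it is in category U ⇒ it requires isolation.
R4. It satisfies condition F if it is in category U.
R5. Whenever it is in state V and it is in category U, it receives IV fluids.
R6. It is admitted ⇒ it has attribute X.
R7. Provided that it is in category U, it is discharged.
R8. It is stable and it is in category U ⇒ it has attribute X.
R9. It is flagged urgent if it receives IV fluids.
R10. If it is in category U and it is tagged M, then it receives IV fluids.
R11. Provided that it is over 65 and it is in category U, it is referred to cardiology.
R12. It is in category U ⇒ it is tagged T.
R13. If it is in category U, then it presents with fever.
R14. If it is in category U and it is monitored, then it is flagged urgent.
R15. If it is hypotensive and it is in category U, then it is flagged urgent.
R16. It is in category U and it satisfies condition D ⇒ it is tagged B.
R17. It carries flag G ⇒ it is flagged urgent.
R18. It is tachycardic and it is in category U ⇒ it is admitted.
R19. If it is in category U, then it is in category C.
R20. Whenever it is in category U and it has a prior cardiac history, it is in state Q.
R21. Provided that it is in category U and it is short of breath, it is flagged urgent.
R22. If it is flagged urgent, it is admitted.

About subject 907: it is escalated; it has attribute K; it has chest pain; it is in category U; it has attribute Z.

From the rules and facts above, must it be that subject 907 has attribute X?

Forward chaining from the given facts derives: has a positive troponin, satisfies condition F, is discharged, is tagged T, presents with fever, is in category C.
Rules concluding "it has attribute X": R6 needs "it is admitted"; R8 needs "it is stable" — none of these are established.

No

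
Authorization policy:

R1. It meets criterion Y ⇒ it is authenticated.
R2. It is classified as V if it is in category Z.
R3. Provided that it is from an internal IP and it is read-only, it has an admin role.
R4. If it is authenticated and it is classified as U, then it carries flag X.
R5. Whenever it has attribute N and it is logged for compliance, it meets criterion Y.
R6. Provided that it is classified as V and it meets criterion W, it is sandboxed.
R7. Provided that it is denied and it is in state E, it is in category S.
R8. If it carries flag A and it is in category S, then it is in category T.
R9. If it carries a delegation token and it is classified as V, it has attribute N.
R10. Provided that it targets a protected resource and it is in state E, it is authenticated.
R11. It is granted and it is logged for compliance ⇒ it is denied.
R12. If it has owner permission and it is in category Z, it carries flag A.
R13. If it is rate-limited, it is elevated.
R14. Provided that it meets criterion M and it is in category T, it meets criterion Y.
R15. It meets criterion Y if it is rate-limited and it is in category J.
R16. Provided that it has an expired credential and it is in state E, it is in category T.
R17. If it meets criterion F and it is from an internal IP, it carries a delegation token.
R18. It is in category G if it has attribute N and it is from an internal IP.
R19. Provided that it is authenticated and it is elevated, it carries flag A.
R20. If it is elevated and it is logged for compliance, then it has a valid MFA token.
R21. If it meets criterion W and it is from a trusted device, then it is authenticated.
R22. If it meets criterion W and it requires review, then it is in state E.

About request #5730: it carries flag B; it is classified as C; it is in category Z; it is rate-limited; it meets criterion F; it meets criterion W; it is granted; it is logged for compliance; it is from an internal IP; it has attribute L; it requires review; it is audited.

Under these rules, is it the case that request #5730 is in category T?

By R2 (it is in category Z): it is classified as V.
By R11 (it is granted, it is logged for compliance): it is denied.
By R13 (it is rate-limited): it is elevated.
By R17 (it meets criterion F, it is from an internal IP): it carries a delegation token.
By R22 (it meets criterion W, it requires review): it is in state E.
By R7 (it is denied, it is in state E): it is in category S.
By R9 (it carries a delegation token, it is classified as V): it has attribute N.
By R5 (it has attribute N, it is logged for compliance): it meets criterion Y.
By R1 (it meets criterion Y): it is authenticated.
By R19 (it is authenticated, it is elevated): it carries flag A.
By R8 (it carries flag A, it is in category S): it is in category T.

Yes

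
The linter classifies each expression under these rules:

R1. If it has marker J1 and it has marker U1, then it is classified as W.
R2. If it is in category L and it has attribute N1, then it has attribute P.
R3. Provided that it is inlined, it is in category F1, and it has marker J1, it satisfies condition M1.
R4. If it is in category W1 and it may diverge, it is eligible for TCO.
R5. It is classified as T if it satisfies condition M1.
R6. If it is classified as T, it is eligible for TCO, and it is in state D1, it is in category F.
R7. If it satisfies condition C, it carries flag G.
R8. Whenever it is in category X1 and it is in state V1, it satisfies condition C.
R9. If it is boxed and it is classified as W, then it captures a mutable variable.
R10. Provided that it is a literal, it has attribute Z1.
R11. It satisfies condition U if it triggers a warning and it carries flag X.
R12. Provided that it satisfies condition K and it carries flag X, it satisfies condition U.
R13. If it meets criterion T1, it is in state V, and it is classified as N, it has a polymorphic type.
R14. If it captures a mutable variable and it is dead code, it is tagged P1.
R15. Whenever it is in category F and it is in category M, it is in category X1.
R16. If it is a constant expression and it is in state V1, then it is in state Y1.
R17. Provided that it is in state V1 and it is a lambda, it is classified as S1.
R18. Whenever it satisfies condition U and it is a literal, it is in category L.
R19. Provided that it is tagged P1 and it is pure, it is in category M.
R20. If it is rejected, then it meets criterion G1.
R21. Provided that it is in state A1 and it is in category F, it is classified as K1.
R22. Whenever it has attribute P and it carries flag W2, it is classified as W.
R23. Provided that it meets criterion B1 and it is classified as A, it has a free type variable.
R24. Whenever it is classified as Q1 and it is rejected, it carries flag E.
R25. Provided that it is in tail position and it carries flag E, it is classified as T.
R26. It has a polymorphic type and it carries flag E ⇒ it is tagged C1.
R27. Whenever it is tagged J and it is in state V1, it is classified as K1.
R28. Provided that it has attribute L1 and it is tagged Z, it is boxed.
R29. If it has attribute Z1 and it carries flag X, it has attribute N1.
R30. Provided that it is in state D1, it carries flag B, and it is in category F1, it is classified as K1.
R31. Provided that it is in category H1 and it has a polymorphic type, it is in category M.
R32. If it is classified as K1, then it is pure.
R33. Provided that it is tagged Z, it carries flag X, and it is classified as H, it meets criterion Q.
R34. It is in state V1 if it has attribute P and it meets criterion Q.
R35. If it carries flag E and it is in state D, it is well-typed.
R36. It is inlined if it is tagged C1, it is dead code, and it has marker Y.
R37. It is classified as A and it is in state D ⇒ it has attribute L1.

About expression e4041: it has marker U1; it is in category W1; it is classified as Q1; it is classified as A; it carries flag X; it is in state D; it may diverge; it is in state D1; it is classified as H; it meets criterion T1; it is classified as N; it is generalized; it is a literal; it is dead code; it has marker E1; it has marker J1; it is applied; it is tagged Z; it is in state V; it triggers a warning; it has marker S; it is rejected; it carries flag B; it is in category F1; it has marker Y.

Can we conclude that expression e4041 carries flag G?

By R1 (it has marker J1, it has marker U1): it is classified as W.
By R4 (it is in category W1, it may diverge): it is eligible for TCO.
By R10 (it is a literal): it has attribute Z1.
By R11 (it triggers a warning, it carries flag X): it satisfies condition U.
By R13 (it meets criterion T1, it is in state V, it is classified as N): it has a polymorphic type.
By R18 (it satisfies condition U, it is a literal): it is in category L.
By R24 (it is classified as Q1, it is rejected): it carries flag E.
By R26 (it has a polymorphic type, it carries flag E): it is tagged C1.
By R29 (it has attribute Z1, it carries flag X): it has attribute N1.
By R30 (it is in state D1, it carries flag B, it is in category F1): it is classified as K1.
By R32 (it is classified as K1): it is pure.
By R33 (it is tagged Z, it carries flag X, it is classified as H): it meets criterion Q.
By R36 (it is tagged C1, it is dead code, it has marker Y): it is inlined.
By R37 (it is classified as A, it is in state D): it has attribute L1.
By R2 (it is in category L, it has attribute N1): it has attribute P.
By R3 (it is inlined, it is in category F1, it has marker J1): it satisfies condition M1.
By R5 (it satisfies condition M1): it is classified as T.
By R6 (it is classified as T, it is eligible for TCO, it is in state D1): it is in category F.
By R28 (it has attribute L1, it is tagged Z): it is boxed.
By R34 (it has attribute P, it meets criterion Q): it is in state V1.
By R9 (it is boxed, it is classified as W): it captures a mutable variable.
By R14 (it captures a mutable variable, it is dead code): it is tagged P1.
By R19 (it is tagged P1, it is pure): it is in category M.
By R15 (it is in category F, it is in category M): it is in category X1.
By R8 (it is in category X1, it is in state V1): it satisfies condition C.
By R7 (it satisfies condition C): it carries flag G.

Yes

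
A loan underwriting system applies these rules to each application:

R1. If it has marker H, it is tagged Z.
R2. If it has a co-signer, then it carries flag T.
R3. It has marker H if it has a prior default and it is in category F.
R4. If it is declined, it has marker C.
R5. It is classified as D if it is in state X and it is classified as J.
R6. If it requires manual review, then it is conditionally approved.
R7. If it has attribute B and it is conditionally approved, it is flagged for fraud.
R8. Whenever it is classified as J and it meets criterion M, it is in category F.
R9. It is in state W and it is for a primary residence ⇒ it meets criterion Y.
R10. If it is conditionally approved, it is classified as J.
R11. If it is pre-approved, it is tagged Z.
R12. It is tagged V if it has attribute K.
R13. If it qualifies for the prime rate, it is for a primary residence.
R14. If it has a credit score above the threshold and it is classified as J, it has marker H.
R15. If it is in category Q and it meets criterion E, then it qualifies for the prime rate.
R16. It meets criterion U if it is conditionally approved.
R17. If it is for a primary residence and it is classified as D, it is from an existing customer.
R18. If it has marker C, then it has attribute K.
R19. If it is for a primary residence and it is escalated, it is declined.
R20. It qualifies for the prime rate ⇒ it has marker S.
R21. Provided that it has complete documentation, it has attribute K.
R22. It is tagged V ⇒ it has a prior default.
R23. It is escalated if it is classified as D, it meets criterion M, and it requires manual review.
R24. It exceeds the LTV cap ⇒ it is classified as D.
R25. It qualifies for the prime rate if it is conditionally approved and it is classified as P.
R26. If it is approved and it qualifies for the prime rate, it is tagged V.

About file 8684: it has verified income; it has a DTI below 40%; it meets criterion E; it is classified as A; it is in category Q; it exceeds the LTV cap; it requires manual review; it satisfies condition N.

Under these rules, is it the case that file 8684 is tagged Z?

Forward chaining from the given facts derives: is conditionally approved, is classified as J, qualifies for the prime rate, meets criterion U, has marker S, is classified as D, is for a primary residence, is from an existing customer.
Rules concluding "it is tagged Z": R1 needs "it has marker H"; R11 needs "it is pre-approved" — none of these are established.

No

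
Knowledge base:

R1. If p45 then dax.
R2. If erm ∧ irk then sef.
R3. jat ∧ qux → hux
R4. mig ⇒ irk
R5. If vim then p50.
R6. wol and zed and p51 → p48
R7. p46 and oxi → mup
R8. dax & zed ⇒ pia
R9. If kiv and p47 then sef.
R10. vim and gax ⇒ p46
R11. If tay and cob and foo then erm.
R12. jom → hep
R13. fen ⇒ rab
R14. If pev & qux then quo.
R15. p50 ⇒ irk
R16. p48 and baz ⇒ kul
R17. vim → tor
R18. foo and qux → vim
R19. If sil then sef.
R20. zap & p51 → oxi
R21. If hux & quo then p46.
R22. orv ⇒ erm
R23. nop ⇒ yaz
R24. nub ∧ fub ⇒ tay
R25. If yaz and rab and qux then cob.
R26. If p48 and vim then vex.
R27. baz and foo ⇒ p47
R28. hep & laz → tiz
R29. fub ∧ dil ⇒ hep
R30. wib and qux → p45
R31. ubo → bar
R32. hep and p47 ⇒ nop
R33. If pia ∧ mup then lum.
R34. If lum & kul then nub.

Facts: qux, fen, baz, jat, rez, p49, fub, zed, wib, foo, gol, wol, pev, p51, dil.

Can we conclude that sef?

Forward chaining from the given facts derives: hux, p48, rab, quo, kul, vim, p46, vex, p47, hep, p45, nop, dax, p50, pia, irk, tor, yaz, cob.
Rules concluding sef: R2 needs erm; R9 needs kiv; R19 needs sil — none of these are established.

No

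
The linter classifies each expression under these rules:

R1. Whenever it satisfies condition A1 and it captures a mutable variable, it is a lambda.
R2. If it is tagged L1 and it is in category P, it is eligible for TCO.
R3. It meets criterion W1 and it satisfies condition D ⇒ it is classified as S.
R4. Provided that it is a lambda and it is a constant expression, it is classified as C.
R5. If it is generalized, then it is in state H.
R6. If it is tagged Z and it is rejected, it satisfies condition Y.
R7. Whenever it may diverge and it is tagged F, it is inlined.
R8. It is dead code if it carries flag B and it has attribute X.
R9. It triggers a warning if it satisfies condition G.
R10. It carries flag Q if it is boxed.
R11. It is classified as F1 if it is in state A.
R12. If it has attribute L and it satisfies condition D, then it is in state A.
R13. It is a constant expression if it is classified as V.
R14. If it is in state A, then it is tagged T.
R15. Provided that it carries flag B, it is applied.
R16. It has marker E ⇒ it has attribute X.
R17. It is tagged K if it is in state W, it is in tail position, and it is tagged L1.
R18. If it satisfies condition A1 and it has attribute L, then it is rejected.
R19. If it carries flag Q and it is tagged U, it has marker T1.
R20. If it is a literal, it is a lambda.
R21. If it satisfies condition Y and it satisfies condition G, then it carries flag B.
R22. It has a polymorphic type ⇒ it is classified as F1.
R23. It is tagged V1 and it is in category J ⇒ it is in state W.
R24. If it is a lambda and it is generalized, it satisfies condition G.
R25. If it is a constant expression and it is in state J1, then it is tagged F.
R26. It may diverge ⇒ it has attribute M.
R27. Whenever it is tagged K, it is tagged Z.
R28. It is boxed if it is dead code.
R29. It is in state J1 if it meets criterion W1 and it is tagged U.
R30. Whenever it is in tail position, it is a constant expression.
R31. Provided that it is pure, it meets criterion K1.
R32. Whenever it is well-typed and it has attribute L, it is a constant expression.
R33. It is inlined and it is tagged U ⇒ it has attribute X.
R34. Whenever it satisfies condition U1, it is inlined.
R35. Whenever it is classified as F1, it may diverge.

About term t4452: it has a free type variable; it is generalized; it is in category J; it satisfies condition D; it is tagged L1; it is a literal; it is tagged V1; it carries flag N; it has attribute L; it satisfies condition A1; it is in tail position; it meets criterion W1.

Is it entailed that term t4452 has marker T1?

No

Forward chaining from the given facts derives: is classified as S, is in state H, is in state A, is tagged T, is rejected, is a lambda, is in state W, satisfies condition G, is a constant expression, is classified as C, triggers a warning, is classified as F1, is tagged K, is tagged Z, may diverge, satisfies condition Y, carries flag B, has attribute M, is applied.
The only rule concluding "it has marker T1" is R19, which needs "it carries flag Q"; that is never established.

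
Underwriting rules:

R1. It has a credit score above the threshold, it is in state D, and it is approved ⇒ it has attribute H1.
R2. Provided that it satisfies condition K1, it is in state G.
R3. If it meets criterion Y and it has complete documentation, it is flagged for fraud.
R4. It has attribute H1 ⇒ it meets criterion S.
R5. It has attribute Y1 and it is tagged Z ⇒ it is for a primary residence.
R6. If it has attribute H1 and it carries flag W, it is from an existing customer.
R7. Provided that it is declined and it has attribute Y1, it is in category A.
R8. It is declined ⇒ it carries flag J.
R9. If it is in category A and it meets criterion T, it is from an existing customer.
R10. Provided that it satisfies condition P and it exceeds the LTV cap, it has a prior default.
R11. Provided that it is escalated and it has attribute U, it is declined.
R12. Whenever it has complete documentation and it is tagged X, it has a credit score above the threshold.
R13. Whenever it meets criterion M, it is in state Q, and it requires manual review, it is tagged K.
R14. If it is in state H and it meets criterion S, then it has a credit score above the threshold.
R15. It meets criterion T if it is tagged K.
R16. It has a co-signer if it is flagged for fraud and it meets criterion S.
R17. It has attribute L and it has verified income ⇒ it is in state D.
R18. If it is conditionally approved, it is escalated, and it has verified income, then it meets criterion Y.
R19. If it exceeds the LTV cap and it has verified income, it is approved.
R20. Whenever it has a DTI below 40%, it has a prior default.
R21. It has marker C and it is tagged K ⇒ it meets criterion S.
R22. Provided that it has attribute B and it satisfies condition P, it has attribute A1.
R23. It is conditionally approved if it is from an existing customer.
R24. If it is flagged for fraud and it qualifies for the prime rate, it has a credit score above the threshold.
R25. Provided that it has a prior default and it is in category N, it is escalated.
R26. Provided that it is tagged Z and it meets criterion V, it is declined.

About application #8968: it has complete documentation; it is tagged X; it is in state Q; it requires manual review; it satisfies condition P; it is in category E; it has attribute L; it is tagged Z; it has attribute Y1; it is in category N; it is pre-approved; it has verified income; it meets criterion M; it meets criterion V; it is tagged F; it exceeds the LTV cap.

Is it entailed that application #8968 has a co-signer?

By R10 (it satisfies condition P, it exceeds the LTV cap): it has a prior default.
By R12 (it has complete documentation, it is tagged X): it has a credit score above the threshold.
By R13 (it meets criterion M, it is in state Q, it requires manual review): it is tagged K.
By R15 (it is tagged K): it meets criterion T.
By R17 (it has attribute L, it has verified income): it is in state D.
By R19 (it exceeds the LTV cap, it has verified income): it is approved.
By R25 (it has a prior default, it is in category N): it is escalated.
By R26 (it is tagged Z, it meets criterion V): it is declined.
By R1 (it has a credit score above the threshold, it is in state D, it is approved): it has attribute H1.
By R4 (it has attribute H1): it meets criterion S.
By R7 (it is declined, it has attribute Y1): it is in category A.
By R9 (it is in category A, it meets criterion T): it is from an existing customer.
By R23 (it is from an existing customer): it is conditionally approved.
By R18 (it is conditionally approved, it is escalated, it has verified income): it meets criterion Y.
By R3 (it meets criterion Y, it has complete documentation): it is flagged for fraud.
By R16 (it is flagged for fraud, it meets criterion S): it has a co-signer.

Yes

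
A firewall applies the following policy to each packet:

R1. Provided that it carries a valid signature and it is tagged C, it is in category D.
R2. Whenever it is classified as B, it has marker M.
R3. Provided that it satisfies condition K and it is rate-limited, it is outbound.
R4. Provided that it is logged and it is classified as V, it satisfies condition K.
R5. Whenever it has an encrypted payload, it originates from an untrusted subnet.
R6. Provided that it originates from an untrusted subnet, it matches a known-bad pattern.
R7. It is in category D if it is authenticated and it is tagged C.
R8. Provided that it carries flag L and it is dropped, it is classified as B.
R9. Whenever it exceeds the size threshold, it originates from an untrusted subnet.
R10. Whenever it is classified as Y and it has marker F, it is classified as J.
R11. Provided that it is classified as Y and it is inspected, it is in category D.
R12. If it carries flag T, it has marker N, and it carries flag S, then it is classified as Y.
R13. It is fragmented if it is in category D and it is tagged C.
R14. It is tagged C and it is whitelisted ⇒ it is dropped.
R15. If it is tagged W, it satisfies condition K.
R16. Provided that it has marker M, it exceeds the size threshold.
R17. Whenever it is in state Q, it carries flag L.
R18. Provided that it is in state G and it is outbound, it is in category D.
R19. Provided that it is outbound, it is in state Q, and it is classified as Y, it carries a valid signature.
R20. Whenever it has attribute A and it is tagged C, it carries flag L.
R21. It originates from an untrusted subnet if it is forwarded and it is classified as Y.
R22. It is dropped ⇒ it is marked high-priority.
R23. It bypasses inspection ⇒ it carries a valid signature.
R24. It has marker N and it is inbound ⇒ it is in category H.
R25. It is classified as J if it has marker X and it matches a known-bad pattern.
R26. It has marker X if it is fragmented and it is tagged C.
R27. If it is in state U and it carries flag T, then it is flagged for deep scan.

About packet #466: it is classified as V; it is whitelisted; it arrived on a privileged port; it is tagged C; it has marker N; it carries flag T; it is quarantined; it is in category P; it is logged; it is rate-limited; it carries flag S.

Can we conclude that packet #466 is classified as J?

Forward chaining from the given facts derives: satisfies condition K, is classified as Y, is dropped, is marked high-priority, is outbound.
Rules concluding "it is classified as J": R10 needs "it has marker F"; R25 needs "it has marker X" — none of these are established.

No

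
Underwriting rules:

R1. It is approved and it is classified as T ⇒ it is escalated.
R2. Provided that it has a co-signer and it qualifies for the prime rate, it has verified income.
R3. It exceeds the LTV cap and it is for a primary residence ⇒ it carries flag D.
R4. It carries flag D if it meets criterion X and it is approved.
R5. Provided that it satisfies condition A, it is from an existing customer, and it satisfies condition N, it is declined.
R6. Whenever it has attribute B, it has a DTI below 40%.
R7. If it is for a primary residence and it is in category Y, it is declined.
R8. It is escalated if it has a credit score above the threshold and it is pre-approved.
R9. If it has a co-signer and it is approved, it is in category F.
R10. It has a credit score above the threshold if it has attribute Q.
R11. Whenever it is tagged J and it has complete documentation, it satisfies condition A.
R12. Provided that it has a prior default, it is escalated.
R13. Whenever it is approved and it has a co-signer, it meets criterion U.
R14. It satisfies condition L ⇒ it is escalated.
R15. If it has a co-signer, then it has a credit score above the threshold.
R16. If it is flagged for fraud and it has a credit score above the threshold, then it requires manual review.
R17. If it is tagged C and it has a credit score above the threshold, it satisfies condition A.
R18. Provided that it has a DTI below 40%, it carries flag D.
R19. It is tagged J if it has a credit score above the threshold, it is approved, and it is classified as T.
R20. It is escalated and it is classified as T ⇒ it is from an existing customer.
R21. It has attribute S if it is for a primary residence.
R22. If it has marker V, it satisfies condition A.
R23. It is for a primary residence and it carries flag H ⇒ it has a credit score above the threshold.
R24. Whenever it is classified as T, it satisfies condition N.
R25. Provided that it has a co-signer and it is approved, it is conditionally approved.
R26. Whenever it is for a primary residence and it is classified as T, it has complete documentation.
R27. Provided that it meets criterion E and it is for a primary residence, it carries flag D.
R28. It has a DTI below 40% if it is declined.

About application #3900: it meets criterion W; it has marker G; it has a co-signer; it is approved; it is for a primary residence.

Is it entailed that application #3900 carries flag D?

No

Forward chaining from the given facts derives: is in category F, meets criterion U, has a credit score above the threshold, has attribute S, is conditionally approved.
Rules concluding "it carries flag D": R3 needs "it exceeds the LTV cap"; R4 needs "it meets criterion X"; R18 needs "it has a DTI below 40%"; R27 needs "it meets criterion E" — none of these are established.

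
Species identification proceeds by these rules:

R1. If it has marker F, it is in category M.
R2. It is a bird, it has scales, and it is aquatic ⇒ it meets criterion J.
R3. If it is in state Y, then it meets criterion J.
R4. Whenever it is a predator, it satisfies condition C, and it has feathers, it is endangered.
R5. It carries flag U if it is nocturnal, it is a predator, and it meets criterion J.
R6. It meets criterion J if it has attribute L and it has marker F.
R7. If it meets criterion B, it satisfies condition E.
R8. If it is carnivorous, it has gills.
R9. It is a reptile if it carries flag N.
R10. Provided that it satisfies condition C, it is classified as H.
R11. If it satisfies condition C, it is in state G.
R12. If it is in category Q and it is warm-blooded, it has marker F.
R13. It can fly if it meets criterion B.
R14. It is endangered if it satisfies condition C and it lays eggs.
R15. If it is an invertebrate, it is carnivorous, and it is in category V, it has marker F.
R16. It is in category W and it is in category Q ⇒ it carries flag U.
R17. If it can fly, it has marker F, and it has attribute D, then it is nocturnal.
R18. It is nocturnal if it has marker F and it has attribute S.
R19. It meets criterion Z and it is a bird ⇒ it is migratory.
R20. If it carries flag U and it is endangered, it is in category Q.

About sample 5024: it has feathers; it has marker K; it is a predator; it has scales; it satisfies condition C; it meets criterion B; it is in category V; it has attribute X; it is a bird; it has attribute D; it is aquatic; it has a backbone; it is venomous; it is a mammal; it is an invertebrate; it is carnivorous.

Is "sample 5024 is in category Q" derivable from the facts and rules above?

Yes

By R2 (it is a bird, it has scales, it is aquatic): it meets criterion J.
By R4 (it is a predator, it satisfies condition C, it has feathers): it is endangered.
By R13 (it meets criterion B): it can fly.
By R15 (it is an invertebrate, it is carnivorous, it is in category V): it has marker F.
By R17 (it can fly, it has marker F, it has attribute D): it is nocturnal.
By R5 (it is nocturnal, it is a predator, it meets criterion J): it carries flag U.
By R20 (it carries flag U, it is endangered): it is in category Q.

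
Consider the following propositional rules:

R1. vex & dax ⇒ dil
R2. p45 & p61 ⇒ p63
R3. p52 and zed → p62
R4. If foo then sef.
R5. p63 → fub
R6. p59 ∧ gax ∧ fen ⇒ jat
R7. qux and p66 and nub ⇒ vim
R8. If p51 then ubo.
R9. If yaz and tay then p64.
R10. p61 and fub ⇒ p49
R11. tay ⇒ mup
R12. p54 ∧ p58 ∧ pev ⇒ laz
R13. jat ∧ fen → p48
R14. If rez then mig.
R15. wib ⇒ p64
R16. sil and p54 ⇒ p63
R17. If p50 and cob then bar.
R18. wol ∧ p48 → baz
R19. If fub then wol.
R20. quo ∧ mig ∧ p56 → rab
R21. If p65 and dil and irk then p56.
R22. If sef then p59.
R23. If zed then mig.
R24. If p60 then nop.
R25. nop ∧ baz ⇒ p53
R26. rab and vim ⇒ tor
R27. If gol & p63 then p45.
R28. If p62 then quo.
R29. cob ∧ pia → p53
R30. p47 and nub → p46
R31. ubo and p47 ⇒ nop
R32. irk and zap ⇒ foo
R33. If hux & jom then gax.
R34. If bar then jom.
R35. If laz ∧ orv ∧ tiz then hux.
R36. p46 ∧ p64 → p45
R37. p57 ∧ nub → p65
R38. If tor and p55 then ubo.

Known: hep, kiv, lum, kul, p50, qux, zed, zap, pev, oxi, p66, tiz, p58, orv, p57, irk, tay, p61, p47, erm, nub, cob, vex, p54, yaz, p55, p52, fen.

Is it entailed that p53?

Forward chaining from the given facts derives: p62, vim, p64, mup, laz, bar, mig, quo, p46, foo, jom, hux, p45, p65, p63, sef, fub, p49, wol, p59, gax, jat, p48, baz.
Rules concluding p53: R25 needs nop; R29 needs pia — none of these are established.

No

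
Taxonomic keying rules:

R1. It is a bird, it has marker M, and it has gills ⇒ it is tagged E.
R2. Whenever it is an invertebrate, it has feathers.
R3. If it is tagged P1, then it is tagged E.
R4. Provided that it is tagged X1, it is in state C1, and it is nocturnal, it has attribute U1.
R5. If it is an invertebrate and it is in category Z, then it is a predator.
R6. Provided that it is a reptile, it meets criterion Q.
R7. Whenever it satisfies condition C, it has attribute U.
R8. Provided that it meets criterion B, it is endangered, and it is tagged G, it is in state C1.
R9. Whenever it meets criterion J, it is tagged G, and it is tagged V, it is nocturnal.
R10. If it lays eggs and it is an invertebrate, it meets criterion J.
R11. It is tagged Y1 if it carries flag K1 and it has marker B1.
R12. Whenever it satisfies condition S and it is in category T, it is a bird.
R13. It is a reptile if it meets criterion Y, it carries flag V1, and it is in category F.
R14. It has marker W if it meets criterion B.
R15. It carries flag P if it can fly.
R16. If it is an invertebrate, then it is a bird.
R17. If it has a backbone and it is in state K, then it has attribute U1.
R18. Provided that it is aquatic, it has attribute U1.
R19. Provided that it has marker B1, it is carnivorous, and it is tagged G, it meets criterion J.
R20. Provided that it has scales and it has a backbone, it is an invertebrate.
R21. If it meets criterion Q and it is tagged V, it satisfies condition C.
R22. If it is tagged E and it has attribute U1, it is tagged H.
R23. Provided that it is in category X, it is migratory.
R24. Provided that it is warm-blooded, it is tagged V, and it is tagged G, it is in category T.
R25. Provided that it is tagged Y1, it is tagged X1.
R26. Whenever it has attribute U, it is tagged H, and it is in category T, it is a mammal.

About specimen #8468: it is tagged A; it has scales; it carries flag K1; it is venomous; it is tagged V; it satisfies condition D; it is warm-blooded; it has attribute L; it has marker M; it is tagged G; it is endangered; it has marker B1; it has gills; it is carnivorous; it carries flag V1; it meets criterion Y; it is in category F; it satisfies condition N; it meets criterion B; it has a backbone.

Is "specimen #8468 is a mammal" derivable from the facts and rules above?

Yes

By R8 (it meets criterion B, it is endangered, it is tagged G): it is in state C1.
By R11 (it carries flag K1, it has marker B1): it is tagged Y1.
By R13 (it meets criterion Y, it carries flag V1, it is in category F): it is a reptile.
By R19 (it has marker B1, it is carnivorous, it is tagged G): it meets criterion J.
By R20 (it has scales, it has a backbone): it is an invertebrate.
By R24 (it is warm-blooded, it is tagged V, it is tagged G): it is in category T.
By R25 (it is tagged Y1): it is tagged X1.
By R6 (it is a reptile): it meets criterion Q.
By R9 (it meets criterion J, it is tagged G, it is tagged V): it is nocturnal.
By R16 (it is an invertebrate): it is a bird.
By R21 (it meets criterion Q, it is tagged V): it satisfies condition C.
By R1 (it is a bird, it has marker M, it has gills): it is tagged E.
By R4 (it is tagged X1, it is in state C1, it is nocturnal): it has attribute U1.
By R7 (it satisfies condition C): it has attribute U.
By R22 (it is tagged E, it has attribute U1): it is tagged H.
By R26 (it has attribute U, it is tagged H, it is in category T): it is a mammal.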